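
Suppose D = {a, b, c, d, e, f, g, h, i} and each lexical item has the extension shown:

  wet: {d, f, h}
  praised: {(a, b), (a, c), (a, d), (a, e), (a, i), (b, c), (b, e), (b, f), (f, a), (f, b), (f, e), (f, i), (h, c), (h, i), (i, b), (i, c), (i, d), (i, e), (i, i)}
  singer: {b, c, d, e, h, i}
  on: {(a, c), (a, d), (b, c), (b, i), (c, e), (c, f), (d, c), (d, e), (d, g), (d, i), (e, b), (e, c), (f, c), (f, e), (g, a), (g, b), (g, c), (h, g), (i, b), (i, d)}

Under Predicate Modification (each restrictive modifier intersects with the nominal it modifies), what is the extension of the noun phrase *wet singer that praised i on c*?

∅

⟦that praised i⟧ = {x : ⟨x, i⟩ ∈ ⟦praised⟧} = {a, f, h, i}
⟦on c⟧ = {x : ⟨x, c⟩ ∈ ⟦on⟧} = {a, b, d, e, f, g}
⟦singer⟧ = {b, c, d, e, h, i}
… ∩ ⟦that praised i⟧ = {b, c, d, e, h, i} ∩ {a, f, h, i} = {h, i}
… ∩ ⟦on c⟧ = {h, i} ∩ {a, b, d, e, f, g} = ∅
… ∩ ⟦wet⟧ = ∅ ∩ {d, f, h} = ∅
So ⟦wet singer that praised i on c⟧ = ∅.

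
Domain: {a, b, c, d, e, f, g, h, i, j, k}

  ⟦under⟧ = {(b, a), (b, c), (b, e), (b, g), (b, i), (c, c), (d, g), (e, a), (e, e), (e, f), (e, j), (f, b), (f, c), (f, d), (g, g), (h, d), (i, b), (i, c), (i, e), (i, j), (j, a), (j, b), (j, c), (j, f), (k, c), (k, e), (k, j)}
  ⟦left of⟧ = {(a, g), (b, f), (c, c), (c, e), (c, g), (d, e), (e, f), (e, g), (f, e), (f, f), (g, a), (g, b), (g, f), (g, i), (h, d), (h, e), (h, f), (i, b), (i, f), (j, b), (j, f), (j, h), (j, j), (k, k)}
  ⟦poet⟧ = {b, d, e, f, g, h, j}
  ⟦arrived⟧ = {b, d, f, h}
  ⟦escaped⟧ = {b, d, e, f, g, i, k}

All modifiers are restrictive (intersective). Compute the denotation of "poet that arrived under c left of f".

⟦that arrived⟧ = ⟦arrived⟧ = {b, d, f, h}
⟦under c⟧ = {x : ⟨x, c⟩ ∈ ⟦under⟧} = {b, c, f, i, j, k}
⟦left of f⟧ = {x : ⟨x, f⟩ ∈ ⟦left of⟧} = {b, e, f, g, h, i, j}
⟦poet⟧ = {b, d, e, f, g, h, j}
… ∩ ⟦that arrived⟧ = {b, d, e, f, g, h, j} ∩ {b, d, f, h} = {b, d, f, h}
… ∩ ⟦under c⟧ = {b, d, f, h} ∩ {b, c, f, i, j, k} = {b, f}
… ∩ ⟦left of f⟧ = {b, f} ∩ {b, e, f, g, h, i, j} = {b, f}
So ⟦poet that arrived under c left of f⟧ = {b, f}.

{b, f}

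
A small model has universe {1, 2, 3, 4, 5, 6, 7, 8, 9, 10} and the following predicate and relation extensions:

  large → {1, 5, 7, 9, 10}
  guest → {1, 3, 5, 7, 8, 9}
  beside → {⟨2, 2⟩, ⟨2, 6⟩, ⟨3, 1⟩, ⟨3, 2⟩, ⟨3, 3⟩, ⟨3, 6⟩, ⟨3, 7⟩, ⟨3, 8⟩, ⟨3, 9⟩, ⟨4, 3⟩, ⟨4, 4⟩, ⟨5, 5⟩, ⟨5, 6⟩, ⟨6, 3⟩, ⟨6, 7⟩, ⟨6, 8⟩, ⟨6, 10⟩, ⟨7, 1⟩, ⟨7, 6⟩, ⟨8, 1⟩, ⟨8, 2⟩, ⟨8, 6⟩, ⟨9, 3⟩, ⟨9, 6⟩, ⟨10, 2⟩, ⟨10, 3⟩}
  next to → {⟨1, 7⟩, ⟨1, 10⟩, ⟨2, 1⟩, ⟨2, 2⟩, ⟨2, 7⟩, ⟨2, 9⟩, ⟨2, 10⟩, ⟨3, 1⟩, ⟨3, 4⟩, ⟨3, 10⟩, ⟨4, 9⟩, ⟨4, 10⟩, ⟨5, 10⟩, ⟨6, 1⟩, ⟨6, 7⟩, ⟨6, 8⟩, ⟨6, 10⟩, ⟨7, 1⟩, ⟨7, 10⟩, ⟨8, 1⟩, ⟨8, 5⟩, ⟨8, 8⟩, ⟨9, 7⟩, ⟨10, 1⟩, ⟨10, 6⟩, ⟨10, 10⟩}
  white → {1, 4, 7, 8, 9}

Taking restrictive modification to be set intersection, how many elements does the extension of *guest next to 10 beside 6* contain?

3

⟦next to 10⟧ = {x : ⟨x, 10⟩ ∈ ⟦next to⟧} = {1, 2, 3, 4, 5, 6, 7, 10}
⟦beside 6⟧ = {x : ⟨x, 6⟩ ∈ ⟦beside⟧} = {2, 3, 5, 7, 8, 9}
⟦guest⟧ = {1, 3, 5, 7, 8, 9}
… ∩ ⟦next to 10⟧ = {1, 3, 5, 7, 8, 9} ∩ {1, 2, 3, 4, 5, 6, 7, 10} = {1, 3, 5, 7}
… ∩ ⟦beside 6⟧ = {1, 3, 5, 7} ∩ {2, 3, 5, 7, 8, 9} = {3, 5, 7}
⟦guest next to 10 beside 6⟧ = {3, 5, 7}, so the cardinality is 3.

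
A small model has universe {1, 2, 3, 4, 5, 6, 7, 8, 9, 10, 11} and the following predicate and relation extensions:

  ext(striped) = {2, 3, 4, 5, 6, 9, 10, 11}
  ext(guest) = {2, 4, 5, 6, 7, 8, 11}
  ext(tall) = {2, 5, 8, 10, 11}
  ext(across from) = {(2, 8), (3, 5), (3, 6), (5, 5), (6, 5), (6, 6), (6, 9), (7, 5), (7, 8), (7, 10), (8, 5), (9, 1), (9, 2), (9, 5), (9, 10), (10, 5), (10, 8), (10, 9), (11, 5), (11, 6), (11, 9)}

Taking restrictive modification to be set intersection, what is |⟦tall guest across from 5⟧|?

3

⟦across from 5⟧ = {x : ⟨x, 5⟩ ∈ ⟦across from⟧} = {3, 5, 6, 7, 8, 9, 10, 11}
⟦guest⟧ = {2, 4, 5, 6, 7, 8, 11}
… ∩ ⟦across from 5⟧ = {2, 4, 5, 6, 7, 8, 11} ∩ {3, 5, 6, 7, 8, 9, 10, 11} = {5, 6, 7, 8, 11}
… ∩ ⟦tall⟧ = {5, 6, 7, 8, 11} ∩ {2, 5, 8, 10, 11} = {5, 8, 11}
⟦tall guest across from 5⟧ = {5, 8, 11}, so the cardinality is 3.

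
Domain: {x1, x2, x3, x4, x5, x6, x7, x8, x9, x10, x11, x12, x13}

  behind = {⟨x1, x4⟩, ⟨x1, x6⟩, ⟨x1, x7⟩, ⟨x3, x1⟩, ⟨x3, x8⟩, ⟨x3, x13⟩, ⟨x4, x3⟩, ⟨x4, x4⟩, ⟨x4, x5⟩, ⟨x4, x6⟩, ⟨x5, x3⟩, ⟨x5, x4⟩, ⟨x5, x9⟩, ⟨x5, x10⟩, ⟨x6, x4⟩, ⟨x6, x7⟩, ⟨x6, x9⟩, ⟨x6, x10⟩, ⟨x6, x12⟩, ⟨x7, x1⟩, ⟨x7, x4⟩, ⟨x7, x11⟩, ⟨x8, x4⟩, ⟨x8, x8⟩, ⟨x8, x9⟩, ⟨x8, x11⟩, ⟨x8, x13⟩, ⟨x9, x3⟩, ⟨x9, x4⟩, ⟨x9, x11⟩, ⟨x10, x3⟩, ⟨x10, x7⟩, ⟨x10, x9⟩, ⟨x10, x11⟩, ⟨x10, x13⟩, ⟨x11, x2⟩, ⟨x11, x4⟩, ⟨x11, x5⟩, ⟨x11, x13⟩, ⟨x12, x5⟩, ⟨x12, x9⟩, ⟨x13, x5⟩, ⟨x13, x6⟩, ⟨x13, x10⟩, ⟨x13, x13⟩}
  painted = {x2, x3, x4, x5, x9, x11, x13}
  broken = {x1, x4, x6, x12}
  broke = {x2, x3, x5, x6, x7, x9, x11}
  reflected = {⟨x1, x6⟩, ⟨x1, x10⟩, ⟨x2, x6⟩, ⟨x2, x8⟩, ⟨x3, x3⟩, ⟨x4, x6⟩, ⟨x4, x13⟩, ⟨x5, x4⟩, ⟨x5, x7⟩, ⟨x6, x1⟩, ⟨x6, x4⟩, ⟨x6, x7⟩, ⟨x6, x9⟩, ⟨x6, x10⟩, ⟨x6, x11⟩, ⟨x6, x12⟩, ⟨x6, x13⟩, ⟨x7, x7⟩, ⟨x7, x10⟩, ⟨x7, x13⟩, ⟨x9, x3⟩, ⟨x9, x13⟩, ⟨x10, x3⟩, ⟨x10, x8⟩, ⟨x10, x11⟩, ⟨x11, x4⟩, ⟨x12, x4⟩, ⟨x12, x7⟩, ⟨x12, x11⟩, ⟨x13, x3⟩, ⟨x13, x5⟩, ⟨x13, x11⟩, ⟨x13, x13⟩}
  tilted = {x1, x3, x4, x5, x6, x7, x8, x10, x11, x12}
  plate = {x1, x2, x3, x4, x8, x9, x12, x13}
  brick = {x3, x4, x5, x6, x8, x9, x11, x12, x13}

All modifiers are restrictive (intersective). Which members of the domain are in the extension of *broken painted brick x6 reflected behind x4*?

{x4}

⟦x6 reflected⟧ = {x : ⟨x6, x⟩ ∈ ⟦reflected⟧} = {x1, x4, x7, x9, x10, x11, x12, x13}
⟦behind x4⟧ = {x : ⟨x, x4⟩ ∈ ⟦behind⟧} = {x1, x4, x5, x6, x7, x8, x9, x11}
⟦brick⟧ = {x3, x4, x5, x6, x8, x9, x11, x12, x13}
… ∩ ⟦x6 reflected⟧ = {x3, x4, x5, x6, x8, x9, x11, x12, x13} ∩ {x1, x4, x7, x9, x10, x11, x12, x13} = {x4, x9, x11, x12, x13}
… ∩ ⟦behind x4⟧ = {x4, x9, x11, x12, x13} ∩ {x1, x4, x5, x6, x7, x8, x9, x11} = {x4, x9, x11}
… ∩ ⟦broken⟧ = {x4, x9, x11} ∩ {x1, x4, x6, x12} = {x4}
… ∩ ⟦painted⟧ = {x4} ∩ {x2, x3, x4, x5, x9, x11, x13} = {x4}
So ⟦broken painted brick x6 reflected behind x4⟧ = {x4}.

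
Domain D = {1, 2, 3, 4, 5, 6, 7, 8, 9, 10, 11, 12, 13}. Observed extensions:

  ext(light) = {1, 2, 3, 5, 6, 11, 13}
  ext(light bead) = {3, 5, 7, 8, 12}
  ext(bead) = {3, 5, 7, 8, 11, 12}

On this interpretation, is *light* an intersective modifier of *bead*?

no

⟦light⟧ ∩ ⟦bead⟧ = {1, 2, 3, 5, 6, 11, 13} ∩ {3, 5, 7, 8, 11, 12} = {3, 5, 11}
Observed ⟦light bead⟧ = {3, 5, 7, 8, 12}.
These differ, so the modifier is not intersective in this model.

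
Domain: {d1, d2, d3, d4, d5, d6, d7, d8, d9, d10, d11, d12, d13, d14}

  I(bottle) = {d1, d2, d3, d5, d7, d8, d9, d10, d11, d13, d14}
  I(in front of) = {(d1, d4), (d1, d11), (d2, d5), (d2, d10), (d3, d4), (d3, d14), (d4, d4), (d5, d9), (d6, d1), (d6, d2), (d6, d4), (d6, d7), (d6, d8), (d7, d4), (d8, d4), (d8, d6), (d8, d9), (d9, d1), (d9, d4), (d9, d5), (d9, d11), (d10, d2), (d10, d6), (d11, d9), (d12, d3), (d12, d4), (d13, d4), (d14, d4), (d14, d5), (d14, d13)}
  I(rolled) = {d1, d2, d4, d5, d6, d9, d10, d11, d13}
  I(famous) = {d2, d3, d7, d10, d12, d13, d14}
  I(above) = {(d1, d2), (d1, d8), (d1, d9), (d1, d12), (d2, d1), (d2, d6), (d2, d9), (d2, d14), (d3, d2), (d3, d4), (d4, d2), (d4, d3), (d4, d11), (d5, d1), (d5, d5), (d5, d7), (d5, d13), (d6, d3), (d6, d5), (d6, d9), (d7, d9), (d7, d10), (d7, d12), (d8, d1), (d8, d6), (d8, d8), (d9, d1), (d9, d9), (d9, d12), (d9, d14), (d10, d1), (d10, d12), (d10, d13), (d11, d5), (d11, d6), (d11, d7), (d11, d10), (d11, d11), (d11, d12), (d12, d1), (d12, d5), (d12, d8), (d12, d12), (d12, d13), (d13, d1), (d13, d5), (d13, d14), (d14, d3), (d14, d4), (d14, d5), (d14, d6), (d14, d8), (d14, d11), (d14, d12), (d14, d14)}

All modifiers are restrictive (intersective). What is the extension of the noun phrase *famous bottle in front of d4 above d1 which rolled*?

⟦in front of d4⟧ = {x : ⟨x, d4⟩ ∈ ⟦in front of⟧} = {d1, d3, d4, d6, d7, d8, d9, d12, d13, d14}
⟦above d1⟧ = {x : ⟨x, d1⟩ ∈ ⟦above⟧} = {d2, d5, d8, d9, d10, d12, d13}
⟦which rolled⟧ = ⟦rolled⟧ = {d1, d2, d4, d5, d6, d9, d10, d11, d13}
⟦bottle⟧ = {d1, d2, d3, d5, d7, d8, d9, d10, d11, d13, d14}
… ∩ ⟦in front of d4⟧ = {d1, d2, d3, d5, d7, d8, d9, d10, d11, d13, d14} ∩ {d1, d3, d4, d6, d7, d8, d9, d12, d13, d14} = {d1, d3, d7, d8, d9, d13, d14}
… ∩ ⟦above d1⟧ = {d1, d3, d7, d8, d9, d13, d14} ∩ {d2, d5, d8, d9, d10, d12, d13} = {d8, d9, d13}
… ∩ ⟦which rolled⟧ = {d8, d9, d13} ∩ {d1, d2, d4, d5, d6, d9, d10, d11, d13} = {d9, d13}
… ∩ ⟦famous⟧ = {d9, d13} ∩ {d2, d3, d7, d10, d12, d13, d14} = {d13}
So ⟦famous bottle in front of d4 above d1 which rolled⟧ = {d13}.

{d13}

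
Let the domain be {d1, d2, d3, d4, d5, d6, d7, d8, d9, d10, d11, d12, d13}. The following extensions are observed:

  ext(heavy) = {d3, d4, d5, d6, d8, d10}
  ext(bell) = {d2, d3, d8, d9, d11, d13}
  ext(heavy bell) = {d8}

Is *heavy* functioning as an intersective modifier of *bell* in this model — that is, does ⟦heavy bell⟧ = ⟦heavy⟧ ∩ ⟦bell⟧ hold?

no

⟦heavy⟧ ∩ ⟦bell⟧ = {d3, d4, d5, d6, d8, d10} ∩ {d2, d3, d8, d9, d11, d13} = {d3, d8}
Observed ⟦heavy bell⟧ = {d8}.
These differ, so the modifier is not intersective in this model.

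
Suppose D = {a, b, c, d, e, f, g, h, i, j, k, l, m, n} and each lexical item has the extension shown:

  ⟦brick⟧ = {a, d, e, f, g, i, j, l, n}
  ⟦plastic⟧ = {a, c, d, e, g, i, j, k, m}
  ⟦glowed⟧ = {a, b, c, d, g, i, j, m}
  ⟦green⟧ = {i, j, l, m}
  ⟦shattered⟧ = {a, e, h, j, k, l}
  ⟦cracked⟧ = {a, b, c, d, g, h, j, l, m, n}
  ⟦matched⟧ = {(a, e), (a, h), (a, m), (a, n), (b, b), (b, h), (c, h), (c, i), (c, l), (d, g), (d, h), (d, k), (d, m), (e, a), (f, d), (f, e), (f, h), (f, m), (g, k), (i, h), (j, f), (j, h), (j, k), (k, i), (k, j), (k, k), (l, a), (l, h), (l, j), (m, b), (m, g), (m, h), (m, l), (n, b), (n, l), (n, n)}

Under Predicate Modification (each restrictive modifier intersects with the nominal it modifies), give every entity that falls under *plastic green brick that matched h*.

⟦that matched h⟧ = {x : ⟨x, h⟩ ∈ ⟦matched⟧} = {a, b, c, d, f, i, j, l, m}
⟦brick⟧ = {a, d, e, f, g, i, j, l, n}
… ∩ ⟦that matched h⟧ = {a, d, e, f, g, i, j, l, n} ∩ {a, b, c, d, f, i, j, l, m} = {a, d, f, i, j, l}
… ∩ ⟦plastic⟧ = {a, d, f, i, j, l} ∩ {a, c, d, e, g, i, j, k, m} = {a, d, i, j}
… ∩ ⟦green⟧ = {a, d, i, j} ∩ {i, j, l, m} = {i, j}
So ⟦plastic green brick that matched h⟧ = {i, j}.

{i, j}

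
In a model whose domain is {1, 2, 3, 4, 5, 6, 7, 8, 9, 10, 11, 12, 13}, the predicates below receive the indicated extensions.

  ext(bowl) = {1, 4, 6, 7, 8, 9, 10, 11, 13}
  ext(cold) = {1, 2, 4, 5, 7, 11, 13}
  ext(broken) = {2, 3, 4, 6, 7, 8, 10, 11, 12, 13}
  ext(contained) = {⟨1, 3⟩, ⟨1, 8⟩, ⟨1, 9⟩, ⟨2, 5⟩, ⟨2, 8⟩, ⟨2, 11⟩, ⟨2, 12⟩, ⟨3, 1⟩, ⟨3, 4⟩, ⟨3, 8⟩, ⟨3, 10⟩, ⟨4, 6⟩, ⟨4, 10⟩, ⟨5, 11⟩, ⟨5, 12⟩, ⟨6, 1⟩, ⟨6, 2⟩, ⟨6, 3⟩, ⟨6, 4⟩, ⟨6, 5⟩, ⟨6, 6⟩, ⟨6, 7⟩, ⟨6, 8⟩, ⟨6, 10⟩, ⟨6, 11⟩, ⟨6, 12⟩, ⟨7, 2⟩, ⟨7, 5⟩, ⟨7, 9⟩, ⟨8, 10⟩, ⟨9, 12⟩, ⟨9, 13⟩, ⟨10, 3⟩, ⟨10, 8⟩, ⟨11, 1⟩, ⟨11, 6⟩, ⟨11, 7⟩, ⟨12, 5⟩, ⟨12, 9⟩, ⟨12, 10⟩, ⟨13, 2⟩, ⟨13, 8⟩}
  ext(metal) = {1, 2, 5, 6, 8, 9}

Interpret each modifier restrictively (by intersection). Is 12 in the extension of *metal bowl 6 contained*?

no

⟦6 contained⟧ = {x : ⟨6, x⟩ ∈ ⟦contained⟧} = {1, 2, 3, 4, 5, 6, 7, 8, 10, 11, 12}
⟦bowl⟧ = {1, 4, 6, 7, 8, 9, 10, 11, 13}
… ∩ ⟦6 contained⟧ = {1, 4, 6, 7, 8, 9, 10, 11, 13} ∩ {1, 2, 3, 4, 5, 6, 7, 8, 10, 11, 12} = {1, 4, 6, 7, 8, 10, 11}
… ∩ ⟦metal⟧ = {1, 4, 6, 7, 8, 10, 11} ∩ {1, 2, 5, 6, 8, 9} = {1, 6, 8}
⟦metal bowl 6 contained⟧ = {1, 6, 8}; 12 ∉ this set.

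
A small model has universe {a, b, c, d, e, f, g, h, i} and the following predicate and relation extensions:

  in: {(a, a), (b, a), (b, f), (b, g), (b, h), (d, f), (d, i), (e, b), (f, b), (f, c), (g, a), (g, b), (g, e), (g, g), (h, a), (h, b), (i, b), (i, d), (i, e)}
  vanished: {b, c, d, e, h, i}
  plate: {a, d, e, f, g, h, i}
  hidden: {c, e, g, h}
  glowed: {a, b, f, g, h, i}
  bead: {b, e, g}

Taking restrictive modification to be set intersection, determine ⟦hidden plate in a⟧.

⟦in a⟧ = {x : ⟨x, a⟩ ∈ ⟦in⟧} = {a, b, g, h}
⟦plate⟧ = {a, d, e, f, g, h, i}
… ∩ ⟦in a⟧ = {a, d, e, f, g, h, i} ∩ {a, b, g, h} = {a, g, h}
… ∩ ⟦hidden⟧ = {a, g, h} ∩ {c, e, g, h} = {g, h}
So ⟦hidden plate in a⟧ = {g, h}.

{g, h}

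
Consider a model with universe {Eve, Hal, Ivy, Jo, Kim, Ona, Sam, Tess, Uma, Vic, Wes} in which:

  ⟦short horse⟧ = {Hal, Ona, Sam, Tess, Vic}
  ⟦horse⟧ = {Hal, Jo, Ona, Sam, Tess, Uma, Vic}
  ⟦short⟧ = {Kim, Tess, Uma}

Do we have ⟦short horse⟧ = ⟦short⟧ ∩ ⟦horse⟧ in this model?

no

⟦short⟧ ∩ ⟦horse⟧ = {Kim, Tess, Uma} ∩ {Hal, Jo, Ona, Sam, Tess, Uma, Vic} = {Tess, Uma}
Observed ⟦short horse⟧ = {Hal, Ona, Sam, Tess, Vic}.
These differ, so the modifier is not intersective in this model.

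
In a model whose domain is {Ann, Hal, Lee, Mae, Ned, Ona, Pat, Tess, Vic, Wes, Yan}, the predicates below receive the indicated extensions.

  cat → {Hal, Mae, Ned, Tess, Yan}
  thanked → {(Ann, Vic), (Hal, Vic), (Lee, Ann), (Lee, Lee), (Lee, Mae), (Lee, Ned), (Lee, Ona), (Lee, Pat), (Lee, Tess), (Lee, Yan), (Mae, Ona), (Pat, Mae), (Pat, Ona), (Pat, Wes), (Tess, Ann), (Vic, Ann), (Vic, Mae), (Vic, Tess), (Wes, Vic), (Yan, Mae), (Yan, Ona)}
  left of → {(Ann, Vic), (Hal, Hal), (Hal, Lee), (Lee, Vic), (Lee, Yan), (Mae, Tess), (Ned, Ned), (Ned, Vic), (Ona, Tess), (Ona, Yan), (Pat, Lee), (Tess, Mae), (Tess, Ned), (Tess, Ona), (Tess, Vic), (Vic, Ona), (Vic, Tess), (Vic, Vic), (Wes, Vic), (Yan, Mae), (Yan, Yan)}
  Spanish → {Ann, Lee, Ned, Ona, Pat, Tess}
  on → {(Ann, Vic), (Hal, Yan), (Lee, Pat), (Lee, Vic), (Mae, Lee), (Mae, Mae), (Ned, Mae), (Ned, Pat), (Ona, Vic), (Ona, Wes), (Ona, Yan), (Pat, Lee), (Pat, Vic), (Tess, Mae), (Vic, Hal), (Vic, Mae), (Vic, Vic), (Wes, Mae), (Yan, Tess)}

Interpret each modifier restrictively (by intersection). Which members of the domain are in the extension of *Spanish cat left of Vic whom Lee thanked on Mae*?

⟦left of Vic⟧ = {x : ⟨x, Vic⟩ ∈ ⟦left of⟧} = {Ann, Lee, Ned, Tess, Vic, Wes}
⟦whom Lee thanked⟧ = {x : ⟨Lee, x⟩ ∈ ⟦thanked⟧} = {Ann, Lee, Mae, Ned, Ona, Pat, Tess, Yan}
⟦on Mae⟧ = {x : ⟨x, Mae⟩ ∈ ⟦on⟧} = {Mae, Ned, Tess, Vic, Wes}
⟦cat⟧ = {Hal, Mae, Ned, Tess, Yan}
… ∩ ⟦left of Vic⟧ = {Hal, Mae, Ned, Tess, Yan} ∩ {Ann, Lee, Ned, Tess, Vic, Wes} = {Ned, Tess}
… ∩ ⟦whom Lee thanked⟧ = {Ned, Tess} ∩ {Ann, Lee, Mae, Ned, Ona, Pat, Tess, Yan} = {Ned, Tess}
… ∩ ⟦on Mae⟧ = {Ned, Tess} ∩ {Mae, Ned, Tess, Vic, Wes} = {Ned, Tess}
… ∩ ⟦Spanish⟧ = {Ned, Tess} ∩ {Ann, Lee, Ned, Ona, Pat, Tess} = {Ned, Tess}
So ⟦Spanish cat left of Vic whom Lee thanked on Mae⟧ = {Ned, Tess}.

{Ned, Tess}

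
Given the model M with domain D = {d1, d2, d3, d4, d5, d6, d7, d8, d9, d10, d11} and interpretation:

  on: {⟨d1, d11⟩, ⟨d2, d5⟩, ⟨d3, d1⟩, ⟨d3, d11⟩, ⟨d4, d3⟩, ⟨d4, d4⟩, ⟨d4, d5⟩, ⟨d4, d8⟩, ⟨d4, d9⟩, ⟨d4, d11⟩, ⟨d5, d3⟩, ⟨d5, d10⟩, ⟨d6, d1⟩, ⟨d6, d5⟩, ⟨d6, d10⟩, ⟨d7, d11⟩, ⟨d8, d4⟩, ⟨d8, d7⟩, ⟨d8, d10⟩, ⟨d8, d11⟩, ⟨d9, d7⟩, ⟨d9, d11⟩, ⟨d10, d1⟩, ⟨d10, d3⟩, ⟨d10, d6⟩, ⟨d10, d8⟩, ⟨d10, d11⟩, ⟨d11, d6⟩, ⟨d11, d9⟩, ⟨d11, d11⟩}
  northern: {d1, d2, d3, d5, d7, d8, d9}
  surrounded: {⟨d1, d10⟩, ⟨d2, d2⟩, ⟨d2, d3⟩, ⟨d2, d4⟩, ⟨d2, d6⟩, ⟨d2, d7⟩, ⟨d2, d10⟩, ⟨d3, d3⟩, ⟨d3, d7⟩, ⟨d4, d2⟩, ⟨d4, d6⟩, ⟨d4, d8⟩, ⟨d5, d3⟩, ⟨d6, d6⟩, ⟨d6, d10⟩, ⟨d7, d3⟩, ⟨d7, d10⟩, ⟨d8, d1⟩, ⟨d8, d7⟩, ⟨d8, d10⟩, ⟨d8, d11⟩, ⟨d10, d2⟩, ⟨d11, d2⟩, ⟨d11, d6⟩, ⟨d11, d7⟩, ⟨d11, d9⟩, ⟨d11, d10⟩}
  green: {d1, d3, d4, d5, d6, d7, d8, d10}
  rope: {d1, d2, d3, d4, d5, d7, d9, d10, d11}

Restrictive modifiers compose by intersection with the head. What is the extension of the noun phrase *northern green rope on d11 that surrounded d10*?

{d1, d7}

⟦on d11⟧ = {x : ⟨x, d11⟩ ∈ ⟦on⟧} = {d1, d3, d4, d7, d8, d9, d10, d11}
⟦that surrounded d10⟧ = {x : ⟨x, d10⟩ ∈ ⟦surrounded⟧} = {d1, d2, d6, d7, d8, d11}
⟦rope⟧ = {d1, d2, d3, d4, d5, d7, d9, d10, d11}
… ∩ ⟦on d11⟧ = {d1, d2, d3, d4, d5, d7, d9, d10, d11} ∩ {d1, d3, d4, d7, d8, d9, d10, d11} = {d1, d3, d4, d7, d9, d10, d11}
… ∩ ⟦that surrounded d10⟧ = {d1, d3, d4, d7, d9, d10, d11} ∩ {d1, d2, d6, d7, d8, d11} = {d1, d7, d11}
… ∩ ⟦northern⟧ = {d1, d7, d11} ∩ {d1, d2, d3, d5, d7, d8, d9} = {d1, d7}
… ∩ ⟦green⟧ = {d1, d7} ∩ {d1, d3, d4, d5, d6, d7, d8, d10} = {d1, d7}
So ⟦northern green rope on d11 that surrounded d10⟧ = {d1, d7}.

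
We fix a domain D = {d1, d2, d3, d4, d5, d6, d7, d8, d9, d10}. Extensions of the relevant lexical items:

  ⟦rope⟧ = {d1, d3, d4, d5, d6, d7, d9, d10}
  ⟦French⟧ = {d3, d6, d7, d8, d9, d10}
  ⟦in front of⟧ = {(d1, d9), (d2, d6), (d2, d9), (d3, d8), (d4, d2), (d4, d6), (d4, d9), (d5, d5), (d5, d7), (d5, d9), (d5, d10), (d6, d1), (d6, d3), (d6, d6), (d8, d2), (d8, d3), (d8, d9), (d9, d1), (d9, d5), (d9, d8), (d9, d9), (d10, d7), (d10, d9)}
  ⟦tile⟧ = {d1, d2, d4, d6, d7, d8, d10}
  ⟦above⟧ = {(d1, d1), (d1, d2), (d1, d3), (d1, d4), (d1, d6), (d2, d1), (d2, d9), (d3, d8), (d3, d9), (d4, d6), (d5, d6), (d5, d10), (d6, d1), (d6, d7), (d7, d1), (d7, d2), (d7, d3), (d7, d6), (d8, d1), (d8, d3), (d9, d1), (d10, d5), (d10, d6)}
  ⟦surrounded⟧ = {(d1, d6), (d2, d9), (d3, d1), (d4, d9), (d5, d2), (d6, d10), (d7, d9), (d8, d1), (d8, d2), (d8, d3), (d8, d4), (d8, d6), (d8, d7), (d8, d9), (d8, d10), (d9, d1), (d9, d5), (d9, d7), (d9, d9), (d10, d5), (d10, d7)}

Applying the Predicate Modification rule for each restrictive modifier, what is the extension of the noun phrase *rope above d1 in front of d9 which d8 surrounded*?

{d1, d9}

⟦above d1⟧ = {x : ⟨x, d1⟩ ∈ ⟦above⟧} = {d1, d2, d6, d7, d8, d9}
⟦in front of d9⟧ = {x : ⟨x, d9⟩ ∈ ⟦in front of⟧} = {d1, d2, d4, d5, d8, d9, d10}
⟦which d8 surrounded⟧ = {x : ⟨d8, x⟩ ∈ ⟦surrounded⟧} = {d1, d2, d3, d4, d6, d7, d9, d10}
⟦rope⟧ = {d1, d3, d4, d5, d6, d7, d9, d10}
… ∩ ⟦above d1⟧ = {d1, d3, d4, d5, d6, d7, d9, d10} ∩ {d1, d2, d6, d7, d8, d9} = {d1, d6, d7, d9}
… ∩ ⟦in front of d9⟧ = {d1, d6, d7, d9} ∩ {d1, d2, d4, d5, d8, d9, d10} = {d1, d9}
… ∩ ⟦which d8 surrounded⟧ = {d1, d9} ∩ {d1, d2, d3, d4, d6, d7, d9, d10} = {d1, d9}
So ⟦rope above d1 in front of d9 which d8 surrounded⟧ = {d1, d9}.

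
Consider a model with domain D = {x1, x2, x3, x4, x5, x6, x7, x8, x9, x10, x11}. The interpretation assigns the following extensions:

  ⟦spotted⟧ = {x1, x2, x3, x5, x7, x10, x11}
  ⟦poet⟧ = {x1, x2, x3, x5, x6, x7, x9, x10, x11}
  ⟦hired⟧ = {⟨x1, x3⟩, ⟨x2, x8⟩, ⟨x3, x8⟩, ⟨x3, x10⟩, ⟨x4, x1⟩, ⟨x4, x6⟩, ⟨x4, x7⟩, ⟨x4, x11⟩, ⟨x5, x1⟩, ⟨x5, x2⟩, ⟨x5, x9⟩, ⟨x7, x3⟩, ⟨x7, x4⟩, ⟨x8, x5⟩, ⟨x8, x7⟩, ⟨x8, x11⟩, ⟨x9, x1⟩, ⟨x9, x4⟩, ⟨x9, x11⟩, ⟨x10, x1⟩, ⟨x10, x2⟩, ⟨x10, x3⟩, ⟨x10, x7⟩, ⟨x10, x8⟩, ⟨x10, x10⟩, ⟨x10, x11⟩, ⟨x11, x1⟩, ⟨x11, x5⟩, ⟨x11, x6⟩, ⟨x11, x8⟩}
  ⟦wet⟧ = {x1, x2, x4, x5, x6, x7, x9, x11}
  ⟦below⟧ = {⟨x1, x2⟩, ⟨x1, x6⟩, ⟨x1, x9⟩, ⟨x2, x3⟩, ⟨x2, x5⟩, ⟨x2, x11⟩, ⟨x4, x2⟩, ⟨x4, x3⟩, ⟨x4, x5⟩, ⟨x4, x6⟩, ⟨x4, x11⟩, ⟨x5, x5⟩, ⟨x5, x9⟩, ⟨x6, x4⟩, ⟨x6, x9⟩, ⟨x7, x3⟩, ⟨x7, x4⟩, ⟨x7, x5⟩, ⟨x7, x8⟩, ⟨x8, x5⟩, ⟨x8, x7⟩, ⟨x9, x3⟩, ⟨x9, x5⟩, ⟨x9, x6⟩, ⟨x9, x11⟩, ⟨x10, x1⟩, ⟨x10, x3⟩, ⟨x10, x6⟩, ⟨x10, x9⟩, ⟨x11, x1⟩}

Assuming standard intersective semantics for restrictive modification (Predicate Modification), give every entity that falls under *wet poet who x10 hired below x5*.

⟦who x10 hired⟧ = {x : ⟨x10, x⟩ ∈ ⟦hired⟧} = {x1, x2, x3, x7, x8, x10, x11}
⟦below x5⟧ = {x : ⟨x, x5⟩ ∈ ⟦below⟧} = {x2, x4, x5, x7, x8, x9}
⟦poet⟧ = {x1, x2, x3, x5, x6, x7, x9, x10, x11}
… ∩ ⟦who x10 hired⟧ = {x1, x2, x3, x5, x6, x7, x9, x10, x11} ∩ {x1, x2, x3, x7, x8, x10, x11} = {x1, x2, x3, x7, x10, x11}
… ∩ ⟦below x5⟧ = {x1, x2, x3, x7, x10, x11} ∩ {x2, x4, x5, x7, x8, x9} = {x2, x7}
… ∩ ⟦wet⟧ = {x2, x7} ∩ {x1, x2, x4, x5, x6, x7, x9, x11} = {x2, x7}
So ⟦wet poet who x10 hired below x5⟧ = {x2, x7}.

{x2, x7}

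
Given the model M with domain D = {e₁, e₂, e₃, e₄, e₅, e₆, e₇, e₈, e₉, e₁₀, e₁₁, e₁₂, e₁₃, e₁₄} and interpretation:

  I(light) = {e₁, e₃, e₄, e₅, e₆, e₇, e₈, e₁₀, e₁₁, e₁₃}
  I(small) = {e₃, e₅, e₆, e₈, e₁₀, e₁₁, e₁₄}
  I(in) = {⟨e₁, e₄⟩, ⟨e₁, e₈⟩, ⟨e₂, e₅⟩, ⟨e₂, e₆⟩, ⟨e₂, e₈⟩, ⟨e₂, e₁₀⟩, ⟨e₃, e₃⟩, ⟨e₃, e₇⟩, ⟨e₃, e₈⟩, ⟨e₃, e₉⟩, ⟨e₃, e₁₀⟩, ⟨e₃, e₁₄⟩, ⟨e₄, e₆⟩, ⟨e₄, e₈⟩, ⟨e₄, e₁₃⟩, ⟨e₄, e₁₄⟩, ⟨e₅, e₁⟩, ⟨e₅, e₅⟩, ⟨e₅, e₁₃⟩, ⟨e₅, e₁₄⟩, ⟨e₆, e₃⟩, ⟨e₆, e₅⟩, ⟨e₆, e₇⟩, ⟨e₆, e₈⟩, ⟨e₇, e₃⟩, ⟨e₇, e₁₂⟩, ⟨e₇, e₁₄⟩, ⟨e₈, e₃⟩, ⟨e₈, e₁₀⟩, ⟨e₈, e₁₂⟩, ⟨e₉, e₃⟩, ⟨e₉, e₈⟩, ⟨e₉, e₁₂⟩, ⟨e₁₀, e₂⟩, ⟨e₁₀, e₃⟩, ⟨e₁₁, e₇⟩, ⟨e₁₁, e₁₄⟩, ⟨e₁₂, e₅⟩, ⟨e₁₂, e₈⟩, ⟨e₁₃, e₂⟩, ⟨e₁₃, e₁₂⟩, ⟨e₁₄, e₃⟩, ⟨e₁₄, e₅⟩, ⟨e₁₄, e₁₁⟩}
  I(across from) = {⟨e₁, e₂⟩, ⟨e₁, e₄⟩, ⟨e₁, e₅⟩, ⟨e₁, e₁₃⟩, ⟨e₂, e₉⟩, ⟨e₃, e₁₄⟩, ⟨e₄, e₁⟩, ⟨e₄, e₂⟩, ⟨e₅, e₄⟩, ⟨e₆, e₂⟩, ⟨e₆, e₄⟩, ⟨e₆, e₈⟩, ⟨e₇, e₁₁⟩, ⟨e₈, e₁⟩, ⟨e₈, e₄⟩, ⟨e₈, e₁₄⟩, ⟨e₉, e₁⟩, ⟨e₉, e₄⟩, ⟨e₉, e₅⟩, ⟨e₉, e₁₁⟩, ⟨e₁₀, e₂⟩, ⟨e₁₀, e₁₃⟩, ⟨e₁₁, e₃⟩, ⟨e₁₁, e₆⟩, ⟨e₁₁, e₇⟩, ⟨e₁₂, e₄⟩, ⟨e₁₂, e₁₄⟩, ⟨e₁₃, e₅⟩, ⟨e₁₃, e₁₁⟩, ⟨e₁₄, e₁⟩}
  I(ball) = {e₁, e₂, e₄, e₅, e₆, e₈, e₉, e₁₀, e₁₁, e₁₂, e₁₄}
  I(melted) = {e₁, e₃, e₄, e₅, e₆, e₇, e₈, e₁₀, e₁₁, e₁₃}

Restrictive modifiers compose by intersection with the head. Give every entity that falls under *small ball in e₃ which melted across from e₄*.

⟦in e₃⟧ = {x : ⟨x, e₃⟩ ∈ ⟦in⟧} = {e₃, e₆, e₇, e₈, e₉, e₁₀, e₁₄}
⟦which melted⟧ = ⟦melted⟧ = {e₁, e₃, e₄, e₅, e₆, e₇, e₈, e₁₀, e₁₁, e₁₃}
⟦across from e₄⟧ = {x : ⟨x, e₄⟩ ∈ ⟦across from⟧} = {e₁, e₅, e₆, e₈, e₉, e₁₂}
⟦ball⟧ = {e₁, e₂, e₄, e₅, e₆, e₈, e₉, e₁₀, e₁₁, e₁₂, e₁₄}
… ∩ ⟦in e₃⟧ = {e₁, e₂, e₄, e₅, e₆, e₈, e₉, e₁₀, e₁₁, e₁₂, e₁₄} ∩ {e₃, e₆, e₇, e₈, e₉, e₁₀, e₁₄} = {e₆, e₈, e₉, e₁₀, e₁₄}
… ∩ ⟦which melted⟧ = {e₆, e₈, e₉, e₁₀, e₁₄} ∩ {e₁, e₃, e₄, e₅, e₆, e₇, e₈, e₁₀, e₁₁, e₁₃} = {e₆, e₈, e₁₀}
… ∩ ⟦across from e₄⟧ = {e₆, e₈, e₁₀} ∩ {e₁, e₅, e₆, e₈, e₉, e₁₂} = {e₆, e₈}
… ∩ ⟦small⟧ = {e₆, e₈} ∩ {e₃, e₅, e₆, e₈, e₁₀, e₁₁, e₁₄} = {e₆, e₈}
So ⟦small ball in e₃ which melted across from e₄⟧ = {e₆, e₈}.

{e₆, e₈}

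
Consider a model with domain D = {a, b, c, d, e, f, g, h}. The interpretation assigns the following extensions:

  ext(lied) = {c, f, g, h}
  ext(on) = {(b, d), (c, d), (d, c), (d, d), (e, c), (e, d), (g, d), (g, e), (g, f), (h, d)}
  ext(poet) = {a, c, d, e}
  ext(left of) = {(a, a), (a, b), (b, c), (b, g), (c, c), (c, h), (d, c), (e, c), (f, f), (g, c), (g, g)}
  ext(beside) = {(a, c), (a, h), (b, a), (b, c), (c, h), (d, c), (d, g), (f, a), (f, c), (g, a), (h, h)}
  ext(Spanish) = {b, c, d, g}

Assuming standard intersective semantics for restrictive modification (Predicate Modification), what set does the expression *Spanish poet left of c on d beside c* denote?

{d}

⟦left of c⟧ = {x : ⟨x, c⟩ ∈ ⟦left of⟧} = {b, c, d, e, g}
⟦on d⟧ = {x : ⟨x, d⟩ ∈ ⟦on⟧} = {b, c, d, e, g, h}
⟦beside c⟧ = {x : ⟨x, c⟩ ∈ ⟦beside⟧} = {a, b, d, f}
⟦poet⟧ = {a, c, d, e}
… ∩ ⟦left of c⟧ = {a, c, d, e} ∩ {b, c, d, e, g} = {c, d, e}
… ∩ ⟦on d⟧ = {c, d, e} ∩ {b, c, d, e, g, h} = {c, d, e}
… ∩ ⟦beside c⟧ = {c, d, e} ∩ {a, b, d, f} = {d}
… ∩ ⟦Spanish⟧ = {d} ∩ {b, c, d, g} = {d}
So ⟦Spanish poet left of c on d beside c⟧ = {d}.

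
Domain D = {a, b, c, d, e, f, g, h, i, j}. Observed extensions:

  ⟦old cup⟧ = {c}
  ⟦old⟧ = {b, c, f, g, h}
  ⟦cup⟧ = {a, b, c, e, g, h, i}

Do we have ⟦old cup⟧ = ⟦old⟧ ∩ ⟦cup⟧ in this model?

no

⟦old⟧ ∩ ⟦cup⟧ = {b, c, f, g, h} ∩ {a, b, c, e, g, h, i} = {b, c, g, h}
Observed ⟦old cup⟧ = {c}.
These differ, so the modifier is not intersective in this model.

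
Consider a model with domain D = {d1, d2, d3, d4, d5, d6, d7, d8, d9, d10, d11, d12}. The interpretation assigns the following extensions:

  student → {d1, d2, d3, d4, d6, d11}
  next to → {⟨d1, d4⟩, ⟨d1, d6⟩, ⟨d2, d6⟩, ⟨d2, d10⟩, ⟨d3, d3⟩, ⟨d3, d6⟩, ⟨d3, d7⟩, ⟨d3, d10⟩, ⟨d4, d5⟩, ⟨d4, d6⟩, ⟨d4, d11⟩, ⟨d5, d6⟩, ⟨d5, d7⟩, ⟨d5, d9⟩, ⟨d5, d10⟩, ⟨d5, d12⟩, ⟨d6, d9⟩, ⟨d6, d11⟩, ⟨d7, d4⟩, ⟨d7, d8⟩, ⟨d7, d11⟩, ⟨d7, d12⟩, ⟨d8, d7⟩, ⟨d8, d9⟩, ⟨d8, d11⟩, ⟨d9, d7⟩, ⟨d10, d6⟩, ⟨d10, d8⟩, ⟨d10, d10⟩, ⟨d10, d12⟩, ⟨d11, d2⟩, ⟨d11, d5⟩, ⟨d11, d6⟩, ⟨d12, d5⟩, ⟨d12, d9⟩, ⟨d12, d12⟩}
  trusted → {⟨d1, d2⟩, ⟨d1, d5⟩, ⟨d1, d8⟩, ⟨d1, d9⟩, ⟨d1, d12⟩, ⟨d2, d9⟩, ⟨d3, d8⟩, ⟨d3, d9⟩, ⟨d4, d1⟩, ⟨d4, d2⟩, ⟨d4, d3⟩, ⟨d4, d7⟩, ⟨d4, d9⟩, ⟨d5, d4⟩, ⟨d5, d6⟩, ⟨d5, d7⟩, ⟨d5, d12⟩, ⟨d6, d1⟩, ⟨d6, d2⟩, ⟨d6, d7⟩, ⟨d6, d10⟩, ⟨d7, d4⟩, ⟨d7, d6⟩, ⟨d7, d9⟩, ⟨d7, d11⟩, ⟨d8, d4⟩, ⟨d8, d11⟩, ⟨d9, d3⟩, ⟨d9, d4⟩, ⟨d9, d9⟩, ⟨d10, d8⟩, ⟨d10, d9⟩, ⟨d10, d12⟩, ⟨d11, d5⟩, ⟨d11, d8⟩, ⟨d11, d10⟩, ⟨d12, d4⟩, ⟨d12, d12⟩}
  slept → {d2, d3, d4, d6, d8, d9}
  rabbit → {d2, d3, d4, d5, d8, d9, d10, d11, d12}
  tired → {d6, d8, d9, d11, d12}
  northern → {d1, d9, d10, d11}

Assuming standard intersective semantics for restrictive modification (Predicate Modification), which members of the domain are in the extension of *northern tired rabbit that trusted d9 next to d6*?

{ }

⟦that trusted d9⟧ = {x : ⟨x, d9⟩ ∈ ⟦trusted⟧} = {d1, d2, d3, d4, d7, d9, d10}
⟦next to d6⟧ = {x : ⟨x, d6⟩ ∈ ⟦next to⟧} = {d1, d2, d3, d4, d5, d10, d11}
⟦rabbit⟧ = {d2, d3, d4, d5, d8, d9, d10, d11, d12}
… ∩ ⟦that trusted d9⟧ = {d2, d3, d4, d5, d8, d9, d10, d11, d12} ∩ {d1, d2, d3, d4, d7, d9, d10} = {d2, d3, d4, d9, d10}
… ∩ ⟦next to d6⟧ = {d2, d3, d4, d9, d10} ∩ {d1, d2, d3, d4, d5, d10, d11} = {d2, d3, d4, d10}
… ∩ ⟦northern⟧ = {d2, d3, d4, d10} ∩ {d1, d9, d10, d11} = {d10}
… ∩ ⟦tired⟧ = {d10} ∩ {d6, d8, d9, d11, d12} = ∅
So ⟦northern tired rabbit that trusted d9 next to d6⟧ = { }.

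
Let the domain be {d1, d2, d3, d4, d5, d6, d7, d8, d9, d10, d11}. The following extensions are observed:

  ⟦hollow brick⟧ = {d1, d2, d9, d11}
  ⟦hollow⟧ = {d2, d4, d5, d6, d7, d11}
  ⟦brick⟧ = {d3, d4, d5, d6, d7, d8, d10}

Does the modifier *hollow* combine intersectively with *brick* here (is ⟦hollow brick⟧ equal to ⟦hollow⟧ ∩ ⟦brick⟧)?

no

⟦hollow⟧ ∩ ⟦brick⟧ = {d2, d4, d5, d6, d7, d11} ∩ {d3, d4, d5, d6, d7, d8, d10} = {d4, d5, d6, d7}
Observed ⟦hollow brick⟧ = {d1, d2, d9, d11}.
These differ, so the modifier is not intersective in this model.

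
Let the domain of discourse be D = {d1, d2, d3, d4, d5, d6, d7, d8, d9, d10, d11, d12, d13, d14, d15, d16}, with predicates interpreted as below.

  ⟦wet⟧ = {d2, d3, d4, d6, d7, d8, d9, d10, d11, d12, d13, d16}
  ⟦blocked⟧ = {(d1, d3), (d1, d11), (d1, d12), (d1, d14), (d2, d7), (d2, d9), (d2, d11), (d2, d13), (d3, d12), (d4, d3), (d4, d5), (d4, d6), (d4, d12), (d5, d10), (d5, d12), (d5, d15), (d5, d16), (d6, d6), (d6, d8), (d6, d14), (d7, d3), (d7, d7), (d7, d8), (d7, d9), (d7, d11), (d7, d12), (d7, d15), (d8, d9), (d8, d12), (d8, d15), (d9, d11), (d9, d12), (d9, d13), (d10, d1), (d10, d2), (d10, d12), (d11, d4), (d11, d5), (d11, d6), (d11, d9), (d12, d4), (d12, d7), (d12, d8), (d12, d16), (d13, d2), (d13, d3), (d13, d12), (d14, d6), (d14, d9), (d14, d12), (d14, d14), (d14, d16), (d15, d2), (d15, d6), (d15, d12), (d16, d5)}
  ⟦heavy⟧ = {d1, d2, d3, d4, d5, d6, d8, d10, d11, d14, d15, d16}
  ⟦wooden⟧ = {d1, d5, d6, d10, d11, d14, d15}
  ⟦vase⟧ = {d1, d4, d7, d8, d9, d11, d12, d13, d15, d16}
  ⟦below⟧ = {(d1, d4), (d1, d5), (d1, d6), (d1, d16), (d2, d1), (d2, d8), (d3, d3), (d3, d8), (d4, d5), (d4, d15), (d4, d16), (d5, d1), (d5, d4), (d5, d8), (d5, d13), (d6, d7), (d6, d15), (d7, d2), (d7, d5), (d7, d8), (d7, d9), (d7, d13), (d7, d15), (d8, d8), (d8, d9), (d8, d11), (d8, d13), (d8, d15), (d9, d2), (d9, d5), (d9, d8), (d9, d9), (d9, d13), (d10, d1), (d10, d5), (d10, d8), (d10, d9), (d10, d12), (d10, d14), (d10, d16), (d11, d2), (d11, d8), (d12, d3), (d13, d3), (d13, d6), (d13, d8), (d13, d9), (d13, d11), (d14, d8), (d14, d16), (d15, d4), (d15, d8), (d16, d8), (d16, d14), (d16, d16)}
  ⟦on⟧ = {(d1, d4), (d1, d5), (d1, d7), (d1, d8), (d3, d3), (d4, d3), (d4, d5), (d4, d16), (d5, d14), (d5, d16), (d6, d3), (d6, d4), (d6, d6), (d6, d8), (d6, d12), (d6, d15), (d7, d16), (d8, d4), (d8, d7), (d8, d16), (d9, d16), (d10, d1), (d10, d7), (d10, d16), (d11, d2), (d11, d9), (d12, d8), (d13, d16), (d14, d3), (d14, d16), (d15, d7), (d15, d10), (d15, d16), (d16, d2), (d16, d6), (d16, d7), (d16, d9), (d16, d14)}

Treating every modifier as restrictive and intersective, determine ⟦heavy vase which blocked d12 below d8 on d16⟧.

⟦which blocked d12⟧ = {x : ⟨x, d12⟩ ∈ ⟦blocked⟧} = {d1, d3, d4, d5, d7, d8, d9, d10, d13, d14, d15}
⟦below d8⟧ = {x : ⟨x, d8⟩ ∈ ⟦below⟧} = {d2, d3, d5, d7, d8, d9, d10, d11, d13, d14, d15, d16}
⟦on d16⟧ = {x : ⟨x, d16⟩ ∈ ⟦on⟧} = {d4, d5, d7, d8, d9, d10, d13, d14, d15}
⟦vase⟧ = {d1, d4, d7, d8, d9, d11, d12, d13, d15, d16}
… ∩ ⟦which blocked d12⟧ = {d1, d4, d7, d8, d9, d11, d12, d13, d15, d16} ∩ {d1, d3, d4, d5, d7, d8, d9, d10, d13, d14, d15} = {d1, d4, d7, d8, d9, d13, d15}
… ∩ ⟦below d8⟧ = {d1, d4, d7, d8, d9, d13, d15} ∩ {d2, d3, d5, d7, d8, d9, d10, d11, d13, d14, d15, d16} = {d7, d8, d9, d13, d15}
… ∩ ⟦on d16⟧ = {d7, d8, d9, d13, d15} ∩ {d4, d5, d7, d8, d9, d10, d13, d14, d15} = {d7, d8, d9, d13, d15}
… ∩ ⟦heavy⟧ = {d7, d8, d9, d13, d15} ∩ {d1, d2, d3, d4, d5, d6, d8, d10, d11, d14, d15, d16} = {d8, d15}
So ⟦heavy vase which blocked d12 below d8 on d16⟧ = {d8, d15}.

{d8, d15}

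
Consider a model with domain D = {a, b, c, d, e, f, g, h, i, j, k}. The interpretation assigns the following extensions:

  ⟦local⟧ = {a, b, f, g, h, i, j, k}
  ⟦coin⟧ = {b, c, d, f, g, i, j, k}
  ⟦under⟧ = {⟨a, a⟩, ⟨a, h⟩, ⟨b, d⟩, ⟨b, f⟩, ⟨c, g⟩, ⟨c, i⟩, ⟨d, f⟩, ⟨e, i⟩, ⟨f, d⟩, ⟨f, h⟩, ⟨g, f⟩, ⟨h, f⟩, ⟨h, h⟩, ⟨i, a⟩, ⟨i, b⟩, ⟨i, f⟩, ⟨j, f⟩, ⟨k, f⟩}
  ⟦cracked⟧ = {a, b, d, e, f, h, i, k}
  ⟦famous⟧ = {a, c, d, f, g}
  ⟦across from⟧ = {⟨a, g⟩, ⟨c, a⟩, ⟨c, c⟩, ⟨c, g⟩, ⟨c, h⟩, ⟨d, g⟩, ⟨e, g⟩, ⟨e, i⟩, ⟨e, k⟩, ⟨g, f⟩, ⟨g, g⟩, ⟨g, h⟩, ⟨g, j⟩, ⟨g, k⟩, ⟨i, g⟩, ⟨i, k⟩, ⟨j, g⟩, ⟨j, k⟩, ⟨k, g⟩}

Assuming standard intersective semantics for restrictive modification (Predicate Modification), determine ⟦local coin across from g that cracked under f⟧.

⟦across from g⟧ = {x : ⟨x, g⟩ ∈ ⟦across from⟧} = {a, c, d, e, g, i, j, k}
⟦that cracked⟧ = ⟦cracked⟧ = {a, b, d, e, f, h, i, k}
⟦under f⟧ = {x : ⟨x, f⟩ ∈ ⟦under⟧} = {b, d, g, h, i, j, k}
⟦coin⟧ = {b, c, d, f, g, i, j, k}
… ∩ ⟦across from g⟧ = {b, c, d, f, g, i, j, k} ∩ {a, c, d, e, g, i, j, k} = {c, d, g, i, j, k}
… ∩ ⟦that cracked⟧ = {c, d, g, i, j, k} ∩ {a, b, d, e, f, h, i, k} = {d, i, k}
… ∩ ⟦under f⟧ = {d, i, k} ∩ {b, d, g, h, i, j, k} = {d, i, k}
… ∩ ⟦local⟧ = {d, i, k} ∩ {a, b, f, g, h, i, j, k} = {i, k}
So ⟦local coin across from g that cracked under f⟧ = {i, k}.

{i, k}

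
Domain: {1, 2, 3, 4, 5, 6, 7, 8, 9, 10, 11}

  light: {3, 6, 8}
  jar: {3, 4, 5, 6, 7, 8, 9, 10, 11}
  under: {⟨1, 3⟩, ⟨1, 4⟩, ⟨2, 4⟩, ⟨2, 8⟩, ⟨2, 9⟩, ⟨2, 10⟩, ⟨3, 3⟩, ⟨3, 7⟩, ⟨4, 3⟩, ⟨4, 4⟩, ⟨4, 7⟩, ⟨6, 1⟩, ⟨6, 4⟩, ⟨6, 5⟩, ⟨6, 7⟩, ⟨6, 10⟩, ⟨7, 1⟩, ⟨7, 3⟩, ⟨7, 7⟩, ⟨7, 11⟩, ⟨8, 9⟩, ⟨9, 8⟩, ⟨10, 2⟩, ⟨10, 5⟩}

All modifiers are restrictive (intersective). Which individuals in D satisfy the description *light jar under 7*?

{3, 6}

⟦under 7⟧ = {x : ⟨x, 7⟩ ∈ ⟦under⟧} = {3, 4, 6, 7}
⟦jar⟧ = {3, 4, 5, 6, 7, 8, 9, 10, 11}
… ∩ ⟦under 7⟧ = {3, 4, 5, 6, 7, 8, 9, 10, 11} ∩ {3, 4, 6, 7} = {3, 4, 6, 7}
… ∩ ⟦light⟧ = {3, 4, 6, 7} ∩ {3, 6, 8} = {3, 6}
So ⟦light jar under 7⟧ = {3, 6}.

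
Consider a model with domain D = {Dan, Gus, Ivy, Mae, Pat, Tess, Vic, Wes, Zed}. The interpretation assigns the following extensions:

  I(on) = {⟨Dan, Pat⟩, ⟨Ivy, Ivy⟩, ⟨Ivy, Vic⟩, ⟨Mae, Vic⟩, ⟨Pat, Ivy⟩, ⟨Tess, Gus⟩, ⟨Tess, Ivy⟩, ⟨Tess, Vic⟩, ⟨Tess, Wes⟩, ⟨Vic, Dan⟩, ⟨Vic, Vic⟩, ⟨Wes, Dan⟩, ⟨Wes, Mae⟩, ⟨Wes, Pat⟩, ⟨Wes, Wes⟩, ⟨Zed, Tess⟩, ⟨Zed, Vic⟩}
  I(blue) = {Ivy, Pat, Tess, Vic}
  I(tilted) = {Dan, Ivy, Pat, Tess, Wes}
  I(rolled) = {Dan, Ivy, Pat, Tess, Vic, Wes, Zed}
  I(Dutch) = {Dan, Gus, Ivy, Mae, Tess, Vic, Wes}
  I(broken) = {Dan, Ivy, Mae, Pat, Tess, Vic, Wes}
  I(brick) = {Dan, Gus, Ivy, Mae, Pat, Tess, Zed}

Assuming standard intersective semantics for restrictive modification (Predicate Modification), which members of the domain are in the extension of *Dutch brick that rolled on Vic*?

⟦that rolled⟧ = ⟦rolled⟧ = {Dan, Ivy, Pat, Tess, Vic, Wes, Zed}
⟦on Vic⟧ = {x : ⟨x, Vic⟩ ∈ ⟦on⟧} = {Ivy, Mae, Tess, Vic, Zed}
⟦brick⟧ = {Dan, Gus, Ivy, Mae, Pat, Tess, Zed}
… ∩ ⟦that rolled⟧ = {Dan, Gus, Ivy, Mae, Pat, Tess, Zed} ∩ {Dan, Ivy, Pat, Tess, Vic, Wes, Zed} = {Dan, Ivy, Pat, Tess, Zed}
… ∩ ⟦on Vic⟧ = {Dan, Ivy, Pat, Tess, Zed} ∩ {Ivy, Mae, Tess, Vic, Zed} = {Ivy, Tess, Zed}
… ∩ ⟦Dutch⟧ = {Ivy, Tess, Zed} ∩ {Dan, Gus, Ivy, Mae, Tess, Vic, Wes} = {Ivy, Tess}
So ⟦Dutch brick that rolled on Vic⟧ = {Ivy, Tess}.

{Ivy, Tess}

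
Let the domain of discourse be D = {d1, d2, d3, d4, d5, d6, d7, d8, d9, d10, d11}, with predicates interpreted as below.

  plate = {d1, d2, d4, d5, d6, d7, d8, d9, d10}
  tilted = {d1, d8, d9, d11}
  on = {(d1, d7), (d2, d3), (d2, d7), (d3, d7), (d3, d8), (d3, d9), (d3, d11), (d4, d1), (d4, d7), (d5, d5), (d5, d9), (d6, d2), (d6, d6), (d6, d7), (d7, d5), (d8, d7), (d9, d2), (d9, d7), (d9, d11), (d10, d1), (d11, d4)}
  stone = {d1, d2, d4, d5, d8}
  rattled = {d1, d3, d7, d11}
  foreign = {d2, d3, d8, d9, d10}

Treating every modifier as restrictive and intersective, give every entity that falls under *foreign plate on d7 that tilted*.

⟦on d7⟧ = {x : ⟨x, d7⟩ ∈ ⟦on⟧} = {d1, d2, d3, d4, d6, d8, d9}
⟦that tilted⟧ = ⟦tilted⟧ = {d1, d8, d9, d11}
⟦plate⟧ = {d1, d2, d4, d5, d6, d7, d8, d9, d10}
… ∩ ⟦on d7⟧ = {d1, d2, d4, d5, d6, d7, d8, d9, d10} ∩ {d1, d2, d3, d4, d6, d8, d9} = {d1, d2, d4, d6, d8, d9}
… ∩ ⟦that tilted⟧ = {d1, d2, d4, d6, d8, d9} ∩ {d1, d8, d9, d11} = {d1, d8, d9}
… ∩ ⟦foreign⟧ = {d1, d8, d9} ∩ {d2, d3, d8, d9, d10} = {d8, d9}
So ⟦foreign plate on d7 that tilted⟧ = {d8, d9}.

{d8, d9}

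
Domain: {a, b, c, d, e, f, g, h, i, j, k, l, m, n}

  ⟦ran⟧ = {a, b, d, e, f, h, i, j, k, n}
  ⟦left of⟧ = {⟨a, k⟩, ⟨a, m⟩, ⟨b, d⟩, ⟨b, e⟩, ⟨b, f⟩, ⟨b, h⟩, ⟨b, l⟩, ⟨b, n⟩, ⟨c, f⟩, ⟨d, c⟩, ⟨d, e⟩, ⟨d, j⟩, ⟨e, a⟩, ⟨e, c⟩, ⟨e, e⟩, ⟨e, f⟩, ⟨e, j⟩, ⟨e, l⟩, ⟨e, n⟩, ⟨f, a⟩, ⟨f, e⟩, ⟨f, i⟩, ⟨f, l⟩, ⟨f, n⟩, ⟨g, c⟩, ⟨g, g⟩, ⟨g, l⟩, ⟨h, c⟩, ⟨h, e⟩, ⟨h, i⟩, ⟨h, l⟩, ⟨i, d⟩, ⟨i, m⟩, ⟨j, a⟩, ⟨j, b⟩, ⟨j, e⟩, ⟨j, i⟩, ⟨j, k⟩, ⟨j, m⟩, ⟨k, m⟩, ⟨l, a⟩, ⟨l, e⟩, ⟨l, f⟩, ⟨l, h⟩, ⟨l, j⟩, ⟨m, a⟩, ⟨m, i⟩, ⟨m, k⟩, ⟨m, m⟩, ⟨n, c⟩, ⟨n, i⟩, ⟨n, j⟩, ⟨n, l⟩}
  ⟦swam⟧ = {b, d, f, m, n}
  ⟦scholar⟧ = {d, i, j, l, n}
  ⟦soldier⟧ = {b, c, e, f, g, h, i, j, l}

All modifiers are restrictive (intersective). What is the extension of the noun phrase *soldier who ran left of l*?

⟦who ran⟧ = ⟦ran⟧ = {a, b, d, e, f, h, i, j, k, n}
⟦left of l⟧ = {x : ⟨x, l⟩ ∈ ⟦left of⟧} = {b, e, f, g, h, n}
⟦soldier⟧ = {b, c, e, f, g, h, i, j, l}
… ∩ ⟦who ran⟧ = {b, c, e, f, g, h, i, j, l} ∩ {a, b, d, e, f, h, i, j, k, n} = {b, e, f, h, i, j}
… ∩ ⟦left of l⟧ = {b, e, f, h, i, j} ∩ {b, e, f, g, h, n} = {b, e, f, h}
So ⟦soldier who ran left of l⟧ = {b, e, f, h}.

{b, e, f, h}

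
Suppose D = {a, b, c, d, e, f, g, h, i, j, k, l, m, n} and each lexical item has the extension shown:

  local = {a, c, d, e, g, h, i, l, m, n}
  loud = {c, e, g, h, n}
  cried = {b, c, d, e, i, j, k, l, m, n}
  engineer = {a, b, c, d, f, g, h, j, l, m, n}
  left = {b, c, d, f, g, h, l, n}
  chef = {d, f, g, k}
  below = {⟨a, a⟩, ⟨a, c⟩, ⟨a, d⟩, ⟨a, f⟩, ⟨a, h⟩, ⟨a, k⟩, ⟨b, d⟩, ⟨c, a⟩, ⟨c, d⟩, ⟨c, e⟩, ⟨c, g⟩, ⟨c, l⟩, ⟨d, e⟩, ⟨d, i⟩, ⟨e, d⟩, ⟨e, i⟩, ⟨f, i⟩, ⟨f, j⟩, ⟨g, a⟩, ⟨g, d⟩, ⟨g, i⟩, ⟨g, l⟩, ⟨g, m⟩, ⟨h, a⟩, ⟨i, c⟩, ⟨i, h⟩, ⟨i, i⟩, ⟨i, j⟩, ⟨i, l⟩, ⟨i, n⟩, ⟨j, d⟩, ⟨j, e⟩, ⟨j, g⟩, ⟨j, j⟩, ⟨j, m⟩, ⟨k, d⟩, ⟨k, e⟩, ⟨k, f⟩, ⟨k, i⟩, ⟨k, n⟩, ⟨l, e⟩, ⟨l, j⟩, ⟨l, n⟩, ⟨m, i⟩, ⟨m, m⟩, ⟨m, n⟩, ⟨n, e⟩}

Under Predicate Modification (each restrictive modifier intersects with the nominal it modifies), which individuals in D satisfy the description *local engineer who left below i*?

{d, g}

⟦who left⟧ = ⟦left⟧ = {b, c, d, f, g, h, l, n}
⟦below i⟧ = {x : ⟨x, i⟩ ∈ ⟦below⟧} = {d, e, f, g, i, k, m}
⟦engineer⟧ = {a, b, c, d, f, g, h, j, l, m, n}
… ∩ ⟦who left⟧ = {a, b, c, d, f, g, h, j, l, m, n} ∩ {b, c, d, f, g, h, l, n} = {b, c, d, f, g, h, l, n}
… ∩ ⟦below i⟧ = {b, c, d, f, g, h, l, n} ∩ {d, e, f, g, i, k, m} = {d, f, g}
… ∩ ⟦local⟧ = {d, f, g} ∩ {a, c, d, e, g, h, i, l, m, n} = {d, g}
So ⟦local engineer who left below i⟧ = {d, g}.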